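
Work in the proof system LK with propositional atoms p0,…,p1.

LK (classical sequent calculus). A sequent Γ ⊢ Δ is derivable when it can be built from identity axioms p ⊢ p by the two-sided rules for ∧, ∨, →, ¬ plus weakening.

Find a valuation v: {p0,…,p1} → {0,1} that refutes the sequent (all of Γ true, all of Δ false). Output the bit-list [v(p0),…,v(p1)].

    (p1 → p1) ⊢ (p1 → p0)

Search for a countermodel by truth-table:
  v=00: Γ:[(p1 → p1)=T] Δ:[(p1 → p0)=T] refutes=False
  v=01: Γ:[(p1 → p1)=T] Δ:[(p1 → p0)=F] refutes=True  ← countermodel

Result: [0, 1]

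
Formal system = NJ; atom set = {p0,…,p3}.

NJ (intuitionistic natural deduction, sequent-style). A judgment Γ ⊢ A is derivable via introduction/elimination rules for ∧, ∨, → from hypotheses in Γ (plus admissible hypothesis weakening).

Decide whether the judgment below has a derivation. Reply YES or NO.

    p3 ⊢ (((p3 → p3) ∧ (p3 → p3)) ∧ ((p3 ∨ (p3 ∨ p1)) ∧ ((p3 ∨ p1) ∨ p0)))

Proof tree:
[∧I] p3 ⊢ (((p3 → p3) ∧ (p3 → p3)) ∧ ((p3 ∨ (p3 ∨ p1)) ∧ ((p3 ∨ p1) ∨ p0)))
  [∧I]  ⊢ ((p3 → p3) ∧ (p3 → p3))
    [→I]  ⊢ (p3 → p3)
      [Ax] p3 ⊢ p3
    [→I]  ⊢ (p3 → p3)
      [Ax] p3 ⊢ p3
  [∧I] p3 ⊢ ((p3 ∨ (p3 ∨ p1)) ∧ ((p3 ∨ p1) ∨ p0))
    [∨I₂] p3 ⊢ (p3 ∨ (p3 ∨ p1))
      [∨I₁] p3 ⊢ (p3 ∨ p1)
        [Ax] p3 ⊢ p3
    [∨I₁] p3 ⊢ ((p3 ∨ p1) ∨ p0)
      [∨I₁] p3 ⊢ (p3 ∨ p1)
        [Ax] p3 ⊢ p3

Result: YES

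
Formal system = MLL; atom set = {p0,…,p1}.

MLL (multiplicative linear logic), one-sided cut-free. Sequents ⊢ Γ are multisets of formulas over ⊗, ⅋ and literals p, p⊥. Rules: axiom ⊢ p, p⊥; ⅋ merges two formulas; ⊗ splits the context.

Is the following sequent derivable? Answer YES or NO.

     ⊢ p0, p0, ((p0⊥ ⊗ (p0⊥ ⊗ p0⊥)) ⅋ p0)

Proof tree:
[⅋]  ⊢ p0, p0, ((p0⊥ ⊗ (p0⊥ ⊗ p0⊥)) ⅋ p0)
  [⊗]  ⊢ p0, p0, p0, (p0⊥ ⊗ (p0⊥ ⊗ p0⊥))
    [Ax]  ⊢ p0, p0⊥
    [⊗]  ⊢ p0, p0, (p0⊥ ⊗ p0⊥)
      [Ax]  ⊢ p0, p0⊥
      [Ax]  ⊢ p0, p0⊥

Result: YES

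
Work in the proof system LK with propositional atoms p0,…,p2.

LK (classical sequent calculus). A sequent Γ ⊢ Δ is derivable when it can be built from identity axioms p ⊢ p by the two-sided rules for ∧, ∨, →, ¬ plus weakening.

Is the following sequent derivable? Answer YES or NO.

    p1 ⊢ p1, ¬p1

Derivation (root first):
[¬R] p1 ⊢ p1, ¬p1
  [WL] p1, p1 ⊢ p1
    [Ax] p1 ⊢ p1

Result: YES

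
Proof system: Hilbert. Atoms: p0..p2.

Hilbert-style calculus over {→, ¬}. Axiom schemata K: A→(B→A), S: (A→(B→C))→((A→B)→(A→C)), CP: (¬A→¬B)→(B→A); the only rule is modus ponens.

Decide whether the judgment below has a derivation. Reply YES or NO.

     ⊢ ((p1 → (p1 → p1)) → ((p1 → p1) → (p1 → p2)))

Search for a countermodel by truth-table:
  v=000: Γ:[] Δ:[((p1 → (p1 → p1)) → ((p1 → p1) → (p1 → p2)))=T] refutes=False
  v=001: Γ:[] Δ:[((p1 → (p1 → p1)) → ((p1 → p1) → (p1 → p2)))=T] refutes=False
  v=010: Γ:[] Δ:[((p1 → (p1 → p1)) → ((p1 → p1) → (p1 → p2)))=F] refutes=True  ← countermodel

Result: NO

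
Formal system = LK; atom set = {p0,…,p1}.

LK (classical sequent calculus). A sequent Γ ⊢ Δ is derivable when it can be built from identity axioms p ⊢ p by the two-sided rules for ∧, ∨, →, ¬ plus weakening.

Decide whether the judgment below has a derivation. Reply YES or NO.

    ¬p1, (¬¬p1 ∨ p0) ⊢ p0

Derivation trace:
[∨L] ¬p1, (¬¬p1 ∨ p0) ⊢ p0
  [¬L] ¬p1, ¬¬p1 ⊢ 
    [¬L] ¬p1 ⊢ ¬p1
      [¬R]  ⊢ p1, ¬p1
        [Ax] p1 ⊢ p1
  [Ax] p0 ⊢ p0

Result: YES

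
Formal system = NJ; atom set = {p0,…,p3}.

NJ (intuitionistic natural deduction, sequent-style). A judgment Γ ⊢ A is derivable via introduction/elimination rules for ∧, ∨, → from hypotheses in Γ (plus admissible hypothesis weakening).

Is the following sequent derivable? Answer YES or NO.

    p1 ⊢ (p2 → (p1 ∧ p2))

Derivation (root first):
[→I] p1 ⊢ (p2 → (p1 ∧ p2))
  [∧I] p1, p2 ⊢ (p1 ∧ p2)
    [Ax] p1 ⊢ p1
    [Ax] p2 ⊢ p2

Result: YES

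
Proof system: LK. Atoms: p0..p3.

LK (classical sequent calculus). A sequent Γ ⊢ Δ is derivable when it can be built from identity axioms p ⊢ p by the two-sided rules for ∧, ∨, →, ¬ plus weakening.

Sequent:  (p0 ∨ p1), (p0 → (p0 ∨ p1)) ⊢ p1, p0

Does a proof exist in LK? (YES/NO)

Derivation (root first):
[→L] (p0 ∨ p1), (p0 → (p0 ∨ p1)) ⊢ p1, p0
  [∨L] (p0 ∨ p1) ⊢ p1, p0
    [Ax] p0 ⊢ p0
    [Ax] p1 ⊢ p1
  [∨L] (p0 ∨ p1) ⊢ p1, p0
    [Ax] p0 ⊢ p0
    [Ax] p1 ⊢ p1

Result: YES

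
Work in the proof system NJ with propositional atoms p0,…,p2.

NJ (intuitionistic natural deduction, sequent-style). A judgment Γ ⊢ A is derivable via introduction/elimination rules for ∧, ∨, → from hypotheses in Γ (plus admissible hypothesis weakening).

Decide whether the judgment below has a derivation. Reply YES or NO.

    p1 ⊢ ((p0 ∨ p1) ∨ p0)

Proof tree:
[∨I₁] p1 ⊢ ((p0 ∨ p1) ∨ p0)
  [∨I₂] p1 ⊢ (p0 ∨ p1)
    [Ax] p1 ⊢ p1

Result: YES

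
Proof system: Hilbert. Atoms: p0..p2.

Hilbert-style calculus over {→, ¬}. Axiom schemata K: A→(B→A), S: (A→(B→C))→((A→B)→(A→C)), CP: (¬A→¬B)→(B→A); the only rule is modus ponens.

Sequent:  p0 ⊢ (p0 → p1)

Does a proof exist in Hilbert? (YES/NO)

Enumerate valuations to refute Γ ⊢ Δ:
  v=000: Γ:[p0=F] Δ:[(p0 → p1)=T] refutes=False
  v=001: Γ:[p0=F] Δ:[(p0 → p1)=T] refutes=False
  v=010: Γ:[p0=F] Δ:[(p0 → p1)=T] refutes=False
  v=011: Γ:[p0=F] Δ:[(p0 → p1)=T] refutes=False
  v=100: Γ:[p0=T] Δ:[(p0 → p1)=F] refutes=True  ← countermodel

Result: NO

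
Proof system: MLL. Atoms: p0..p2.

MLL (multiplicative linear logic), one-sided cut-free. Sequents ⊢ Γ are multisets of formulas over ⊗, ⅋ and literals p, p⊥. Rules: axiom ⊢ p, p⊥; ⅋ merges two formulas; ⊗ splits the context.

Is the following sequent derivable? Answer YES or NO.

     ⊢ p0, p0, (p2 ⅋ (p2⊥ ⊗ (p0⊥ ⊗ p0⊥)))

Derivation trace:
[⅋]  ⊢ p0, p0, (p2 ⅋ (p2⊥ ⊗ (p0⊥ ⊗ p0⊥)))
  [⊗]  ⊢ p2, p0, p0, (p2⊥ ⊗ (p0⊥ ⊗ p0⊥))
    [Ax]  ⊢ p2, p2⊥
    [⊗]  ⊢ p0, p0, (p0⊥ ⊗ p0⊥)
      [Ax]  ⊢ p0, p0⊥
      [Ax]  ⊢ p0, p0⊥

Result: YES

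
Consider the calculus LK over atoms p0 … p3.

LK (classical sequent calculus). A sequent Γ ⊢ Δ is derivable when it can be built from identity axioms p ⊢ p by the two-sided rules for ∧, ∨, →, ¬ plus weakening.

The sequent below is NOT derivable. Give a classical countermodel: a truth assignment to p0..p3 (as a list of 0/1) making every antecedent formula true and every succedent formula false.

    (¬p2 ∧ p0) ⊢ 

Enumerate valuations to refute Γ ⊢ Δ:
  v=0000: Γ:[(¬p2 ∧ p0)=F] Δ:[] refutes=False
  v=0001: Γ:[(¬p2 ∧ p0)=F] Δ:[] refutes=False
  v=0010: Γ:[(¬p2 ∧ p0)=F] Δ:[] refutes=False
  v=0011: Γ:[(¬p2 ∧ p0)=F] Δ:[] refutes=False
  v=0100: Γ:[(¬p2 ∧ p0)=F] Δ:[] refutes=False
  v=0101: Γ:[(¬p2 ∧ p0)=F] Δ:[] refutes=False
  v=0110: Γ:[(¬p2 ∧ p0)=F] Δ:[] refutes=False
  v=0111: Γ:[(¬p2 ∧ p0)=F] Δ:[] refutes=False
  v=1000: Γ:[(¬p2 ∧ p0)=T] Δ:[] refutes=True  ← countermodel

Result: [1, 0, 0, 0]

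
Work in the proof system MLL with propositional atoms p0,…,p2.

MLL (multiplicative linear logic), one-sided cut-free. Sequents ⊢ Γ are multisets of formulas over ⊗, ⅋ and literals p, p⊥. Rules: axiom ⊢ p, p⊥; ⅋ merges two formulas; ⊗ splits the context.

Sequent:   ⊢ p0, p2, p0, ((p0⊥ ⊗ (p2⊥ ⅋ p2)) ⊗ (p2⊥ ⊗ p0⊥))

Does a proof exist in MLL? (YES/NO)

Proof tree:
[⊗]  ⊢ p0, p2, p0, ((p0⊥ ⊗ (p2⊥ ⅋ p2)) ⊗ (p2⊥ ⊗ p0⊥))
  [⊗]  ⊢ p0, (p0⊥ ⊗ (p2⊥ ⅋ p2))
    [Ax]  ⊢ p0, p0⊥
    [⅋]  ⊢ (p2⊥ ⅋ p2)
      [Ax]  ⊢ p2, p2⊥
  [⊗]  ⊢ p2, p0, (p2⊥ ⊗ p0⊥)
    [Ax]  ⊢ p2, p2⊥
    [Ax]  ⊢ p0, p0⊥

Result: YES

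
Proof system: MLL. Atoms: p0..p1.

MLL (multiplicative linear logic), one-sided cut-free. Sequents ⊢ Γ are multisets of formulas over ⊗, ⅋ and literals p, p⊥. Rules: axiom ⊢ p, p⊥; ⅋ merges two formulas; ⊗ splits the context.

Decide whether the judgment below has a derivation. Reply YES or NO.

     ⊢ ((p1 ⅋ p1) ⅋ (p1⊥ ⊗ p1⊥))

Derivation (root first):
[⅋]  ⊢ ((p1 ⅋ p1) ⅋ (p1⊥ ⊗ p1⊥))
  [⅋]  ⊢ (p1⊥ ⊗ p1⊥), (p1 ⅋ p1)
    [⊗]  ⊢ p1, p1, (p1⊥ ⊗ p1⊥)
      [Ax]  ⊢ p1, p1⊥
      [Ax]  ⊢ p1, p1⊥

Result: YES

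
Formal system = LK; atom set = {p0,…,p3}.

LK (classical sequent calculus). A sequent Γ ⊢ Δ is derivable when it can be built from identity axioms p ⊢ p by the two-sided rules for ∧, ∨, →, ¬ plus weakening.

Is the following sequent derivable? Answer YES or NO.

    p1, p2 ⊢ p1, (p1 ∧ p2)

Proof tree:
[∧R] p1, p2 ⊢ p1, (p1 ∧ p2)
  [WR] p1 ⊢ p1, p1
    [Ax] p1 ⊢ p1
  [Ax] p2 ⊢ p2

Result: YES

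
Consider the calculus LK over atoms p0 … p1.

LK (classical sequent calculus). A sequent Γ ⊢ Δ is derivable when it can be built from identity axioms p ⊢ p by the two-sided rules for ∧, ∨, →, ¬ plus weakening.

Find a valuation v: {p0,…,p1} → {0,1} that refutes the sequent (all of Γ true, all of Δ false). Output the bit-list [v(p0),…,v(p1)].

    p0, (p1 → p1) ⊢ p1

Truth-table refutation:
  v=00: Γ:[p0=F, (p1 → p1)=T] Δ:[p1=F] refutes=False
  v=01: Γ:[p0=F, (p1 → p1)=T] Δ:[p1=T] refutes=False
  v=10: Γ:[p0=T, (p1 → p1)=T] Δ:[p1=F] refutes=True  ← countermodel

Result: [1, 0]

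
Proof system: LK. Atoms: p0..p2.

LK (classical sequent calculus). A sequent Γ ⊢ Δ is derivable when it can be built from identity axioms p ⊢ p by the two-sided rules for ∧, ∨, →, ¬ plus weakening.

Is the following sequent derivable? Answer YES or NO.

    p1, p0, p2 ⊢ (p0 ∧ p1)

Derivation trace:
[WL] p1, p0, p2 ⊢ (p0 ∧ p1)
  [∧R] p1, p0 ⊢ (p0 ∧ p1)
    [Ax] p0 ⊢ p0
    [Ax] p1 ⊢ p1

Result: YES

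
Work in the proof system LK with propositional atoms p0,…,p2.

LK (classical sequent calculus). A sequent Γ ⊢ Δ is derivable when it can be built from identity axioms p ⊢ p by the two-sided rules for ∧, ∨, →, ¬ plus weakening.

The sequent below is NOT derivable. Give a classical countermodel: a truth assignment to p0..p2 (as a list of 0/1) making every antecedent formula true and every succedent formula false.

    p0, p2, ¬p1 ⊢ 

Enumerate valuations to refute Γ ⊢ Δ:
  v=000: Γ:[p0=F, p2=F, ¬p1=T] Δ:[] refutes=False
  v=001: Γ:[p0=F, p2=T, ¬p1=T] Δ:[] refutes=False
  v=010: Γ:[p0=F, p2=F, ¬p1=F] Δ:[] refutes=False
  v=011: Γ:[p0=F, p2=T, ¬p1=F] Δ:[] refutes=False
  v=100: Γ:[p0=T, p2=F, ¬p1=T] Δ:[] refutes=False
  v=101: Γ:[p0=T, p2=T, ¬p1=T] Δ:[] refutes=True  ← countermodel

Result: [1, 0, 1]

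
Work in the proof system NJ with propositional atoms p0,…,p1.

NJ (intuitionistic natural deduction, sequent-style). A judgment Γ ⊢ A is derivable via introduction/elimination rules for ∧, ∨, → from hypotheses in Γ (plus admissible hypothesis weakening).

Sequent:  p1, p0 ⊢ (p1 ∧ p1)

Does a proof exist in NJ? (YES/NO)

Derivation trace:
[∧I] p1, p0 ⊢ (p1 ∧ p1)
  [Wk] p1, p0 ⊢ p1
    [Ax] p1 ⊢ p1
  [Ax] p1 ⊢ p1

Result: YES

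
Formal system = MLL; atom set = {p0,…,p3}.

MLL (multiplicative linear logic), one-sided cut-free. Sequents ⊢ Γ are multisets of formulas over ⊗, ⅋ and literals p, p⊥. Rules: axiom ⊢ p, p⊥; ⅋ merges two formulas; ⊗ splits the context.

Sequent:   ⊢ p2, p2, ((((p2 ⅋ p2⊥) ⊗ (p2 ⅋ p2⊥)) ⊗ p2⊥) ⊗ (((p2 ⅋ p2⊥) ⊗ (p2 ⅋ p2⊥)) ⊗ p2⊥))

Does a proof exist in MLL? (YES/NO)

Proof tree:
[⊗]  ⊢ p2, p2, ((((p2 ⅋ p2⊥) ⊗ (p2 ⅋ p2⊥)) ⊗ p2⊥) ⊗ (((p2 ⅋ p2⊥) ⊗ (p2 ⅋ p2⊥)) ⊗ p2⊥))
  [⊗]  ⊢ p2, (((p2 ⅋ p2⊥) ⊗ (p2 ⅋ p2⊥)) ⊗ p2⊥)
    [⊗]  ⊢ ((p2 ⅋ p2⊥) ⊗ (p2 ⅋ p2⊥))
      [⅋]  ⊢ (p2 ⅋ p2⊥)
        [Ax]  ⊢ p2, p2⊥
      [⅋]  ⊢ (p2 ⅋ p2⊥)
        [Ax]  ⊢ p2, p2⊥
    [Ax]  ⊢ p2, p2⊥
  [⊗]  ⊢ p2, (((p2 ⅋ p2⊥) ⊗ (p2 ⅋ p2⊥)) ⊗ p2⊥)
    [⊗]  ⊢ ((p2 ⅋ p2⊥) ⊗ (p2 ⅋ p2⊥))
      [⅋]  ⊢ (p2 ⅋ p2⊥)
        [Ax]  ⊢ p2, p2⊥
      [⅋]  ⊢ (p2 ⅋ p2⊥)
        [Ax]  ⊢ p2, p2⊥
    [Ax]  ⊢ p2, p2⊥

Result: YES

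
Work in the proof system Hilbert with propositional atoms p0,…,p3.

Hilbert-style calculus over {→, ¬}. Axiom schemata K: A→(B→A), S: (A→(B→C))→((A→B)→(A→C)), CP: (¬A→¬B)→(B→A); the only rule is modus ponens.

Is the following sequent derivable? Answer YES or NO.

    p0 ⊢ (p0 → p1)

Search for a countermodel by truth-table:
  v=0000: Γ:[p0=F] Δ:[(p0 → p1)=T] refutes=False
  v=0001: Γ:[p0=F] Δ:[(p0 → p1)=T] refutes=False
  v=0010: Γ:[p0=F] Δ:[(p0 → p1)=T] refutes=False
  v=0011: Γ:[p0=F] Δ:[(p0 → p1)=T] refutes=False
  v=0100: Γ:[p0=F] Δ:[(p0 → p1)=T] refutes=False
  v=0101: Γ:[p0=F] Δ:[(p0 → p1)=T] refutes=False
  v=0110: Γ:[p0=F] Δ:[(p0 → p1)=T] refutes=False
  v=0111: Γ:[p0=F] Δ:[(p0 → p1)=T] refutes=False
  v=1000: Γ:[p0=T] Δ:[(p0 → p1)=F] refutes=True  ← countermodel

Result: NO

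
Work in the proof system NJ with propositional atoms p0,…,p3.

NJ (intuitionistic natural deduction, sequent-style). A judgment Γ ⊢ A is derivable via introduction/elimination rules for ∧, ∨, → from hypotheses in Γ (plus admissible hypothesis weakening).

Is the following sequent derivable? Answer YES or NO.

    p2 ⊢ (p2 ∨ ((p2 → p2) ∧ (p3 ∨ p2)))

Derivation (root first):
[∨I₂] p2 ⊢ (p2 ∨ ((p2 → p2) ∧ (p3 ∨ p2)))
  [∧I] p2 ⊢ ((p2 → p2) ∧ (p3 ∨ p2))
    [→I]  ⊢ (p2 → p2)
      [Ax] p2 ⊢ p2
    [∨I₂] p2 ⊢ (p3 ∨ p2)
      [Ax] p2 ⊢ p2

Result: YES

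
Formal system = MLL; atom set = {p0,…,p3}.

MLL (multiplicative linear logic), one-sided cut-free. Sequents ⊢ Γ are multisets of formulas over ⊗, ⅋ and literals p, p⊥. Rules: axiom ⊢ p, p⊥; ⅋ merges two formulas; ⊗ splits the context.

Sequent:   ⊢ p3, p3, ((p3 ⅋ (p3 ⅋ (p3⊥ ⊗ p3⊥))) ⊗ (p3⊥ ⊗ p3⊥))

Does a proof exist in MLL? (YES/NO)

Derivation (root first):
[⊗]  ⊢ p3, p3, ((p3 ⅋ (p3 ⅋ (p3⊥ ⊗ p3⊥))) ⊗ (p3⊥ ⊗ p3⊥))
  [⅋]  ⊢ (p3 ⅋ (p3 ⅋ (p3⊥ ⊗ p3⊥)))
    [⅋]  ⊢ p3, (p3 ⅋ (p3⊥ ⊗ p3⊥))
      [⊗]  ⊢ p3, p3, (p3⊥ ⊗ p3⊥)
        [Ax]  ⊢ p3, p3⊥
        [Ax]  ⊢ p3, p3⊥
  [⊗]  ⊢ p3, p3, (p3⊥ ⊗ p3⊥)
    [Ax]  ⊢ p3, p3⊥
    [Ax]  ⊢ p3, p3⊥

Result: YES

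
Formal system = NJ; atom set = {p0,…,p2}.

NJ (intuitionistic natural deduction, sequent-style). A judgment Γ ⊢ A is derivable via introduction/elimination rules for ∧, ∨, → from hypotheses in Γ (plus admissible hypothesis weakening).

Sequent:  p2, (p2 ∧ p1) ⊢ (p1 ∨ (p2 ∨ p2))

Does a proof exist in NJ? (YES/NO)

Derivation (root first):
[∨I₂] p2, (p2 ∧ p1) ⊢ (p1 ∨ (p2 ∨ p2))
  [Wk] p2, (p2 ∧ p1) ⊢ (p2 ∨ p2)
    [∨I₂] p2 ⊢ (p2 ∨ p2)
      [Ax] p2 ⊢ p2

Result: YES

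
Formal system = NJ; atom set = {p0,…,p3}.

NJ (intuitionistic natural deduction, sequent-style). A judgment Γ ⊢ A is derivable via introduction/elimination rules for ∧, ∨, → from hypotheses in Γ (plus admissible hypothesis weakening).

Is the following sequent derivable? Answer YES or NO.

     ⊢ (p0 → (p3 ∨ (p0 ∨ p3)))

Derivation (root first):
[→I]  ⊢ (p0 → (p3 ∨ (p0 ∨ p3)))
  [∨I₂] p0 ⊢ (p3 ∨ (p0 ∨ p3))
    [∨I₁] p0 ⊢ (p0 ∨ p3)
      [Ax] p0 ⊢ p0

Result: YES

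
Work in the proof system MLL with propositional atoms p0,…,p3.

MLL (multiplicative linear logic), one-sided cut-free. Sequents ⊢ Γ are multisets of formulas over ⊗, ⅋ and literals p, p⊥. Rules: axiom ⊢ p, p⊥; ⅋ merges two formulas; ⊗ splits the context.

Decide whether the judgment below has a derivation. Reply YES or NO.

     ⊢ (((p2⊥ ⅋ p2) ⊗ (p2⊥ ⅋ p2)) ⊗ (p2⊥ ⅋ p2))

Proof tree:
[⊗]  ⊢ (((p2⊥ ⅋ p2) ⊗ (p2⊥ ⅋ p2)) ⊗ (p2⊥ ⅋ p2))
  [⊗]  ⊢ ((p2⊥ ⅋ p2) ⊗ (p2⊥ ⅋ p2))
    [⅋]  ⊢ (p2⊥ ⅋ p2)
      [Ax]  ⊢ p2, p2⊥
    [⅋]  ⊢ (p2⊥ ⅋ p2)
      [Ax]  ⊢ p2, p2⊥
  [⅋]  ⊢ (p2⊥ ⅋ p2)
    [Ax]  ⊢ p2, p2⊥

Result: YES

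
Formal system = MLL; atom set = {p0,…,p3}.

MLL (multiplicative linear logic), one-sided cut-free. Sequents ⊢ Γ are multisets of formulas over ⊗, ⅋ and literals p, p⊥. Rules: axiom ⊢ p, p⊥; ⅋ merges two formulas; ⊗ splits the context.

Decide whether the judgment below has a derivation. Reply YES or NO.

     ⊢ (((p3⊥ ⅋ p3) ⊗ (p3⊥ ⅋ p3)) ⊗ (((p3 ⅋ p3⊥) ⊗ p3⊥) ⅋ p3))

Derivation (root first):
[⊗]  ⊢ (((p3⊥ ⅋ p3) ⊗ (p3⊥ ⅋ p3)) ⊗ (((p3 ⅋ p3⊥) ⊗ p3⊥) ⅋ p3))
  [⊗]  ⊢ ((p3⊥ ⅋ p3) ⊗ (p3⊥ ⅋ p3))
    [⅋]  ⊢ (p3⊥ ⅋ p3)
      [Ax]  ⊢ p3, p3⊥
    [⅋]  ⊢ (p3⊥ ⅋ p3)
      [Ax]  ⊢ p3, p3⊥
  [⅋]  ⊢ (((p3 ⅋ p3⊥) ⊗ p3⊥) ⅋ p3)
    [⊗]  ⊢ p3, ((p3 ⅋ p3⊥) ⊗ p3⊥)
      [⅋]  ⊢ (p3 ⅋ p3⊥)
        [Ax]  ⊢ p3, p3⊥
      [Ax]  ⊢ p3, p3⊥

Result: YES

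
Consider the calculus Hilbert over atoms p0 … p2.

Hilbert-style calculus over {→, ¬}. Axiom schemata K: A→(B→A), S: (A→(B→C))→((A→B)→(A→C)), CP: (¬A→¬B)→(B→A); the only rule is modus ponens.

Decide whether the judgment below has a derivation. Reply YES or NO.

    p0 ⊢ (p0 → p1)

Enumerate valuations to refute Γ ⊢ Δ:
  v=000: Γ:[p0=F] Δ:[(p0 → p1)=T] refutes=False
  v=001: Γ:[p0=F] Δ:[(p0 → p1)=T] refutes=False
  v=010: Γ:[p0=F] Δ:[(p0 → p1)=T] refutes=False
  v=011: Γ:[p0=F] Δ:[(p0 → p1)=T] refutes=False
  v=100: Γ:[p0=T] Δ:[(p0 → p1)=F] refutes=True  ← countermodel

Result: NO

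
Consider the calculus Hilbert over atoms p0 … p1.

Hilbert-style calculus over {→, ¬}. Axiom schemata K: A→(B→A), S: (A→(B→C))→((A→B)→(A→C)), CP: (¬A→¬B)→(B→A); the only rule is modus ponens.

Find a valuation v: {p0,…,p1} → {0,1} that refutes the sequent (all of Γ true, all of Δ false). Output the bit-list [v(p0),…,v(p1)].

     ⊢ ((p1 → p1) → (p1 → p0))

Truth-table refutation:
  v=00: Γ:[] Δ:[((p1 → p1) → (p1 → p0))=T] refutes=False
  v=01: Γ:[] Δ:[((p1 → p1) → (p1 → p0))=F] refutes=True  ← countermodel

Result: [0, 1]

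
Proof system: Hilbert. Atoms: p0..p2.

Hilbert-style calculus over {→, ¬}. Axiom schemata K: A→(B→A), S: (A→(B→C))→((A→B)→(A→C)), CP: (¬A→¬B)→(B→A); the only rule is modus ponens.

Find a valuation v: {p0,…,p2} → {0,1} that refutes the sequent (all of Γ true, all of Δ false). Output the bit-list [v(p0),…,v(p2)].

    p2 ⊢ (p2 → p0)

Search for a countermodel by truth-table:
  v=000: Γ:[p2=F] Δ:[(p2 → p0)=T] refutes=False
  v=001: Γ:[p2=T] Δ:[(p2 → p0)=F] refutes=True  ← countermodel

Result: [0, 0, 1]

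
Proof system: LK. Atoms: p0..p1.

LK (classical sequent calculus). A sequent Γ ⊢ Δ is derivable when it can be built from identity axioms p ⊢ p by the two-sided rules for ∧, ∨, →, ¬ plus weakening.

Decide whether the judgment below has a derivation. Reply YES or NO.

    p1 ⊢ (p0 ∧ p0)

Truth-table refutation:
  v=00: Γ:[p1=F] Δ:[(p0 ∧ p0)=F] refutes=False
  v=01: Γ:[p1=T] Δ:[(p0 ∧ p0)=F] refutes=True  ← countermodel

Result: NO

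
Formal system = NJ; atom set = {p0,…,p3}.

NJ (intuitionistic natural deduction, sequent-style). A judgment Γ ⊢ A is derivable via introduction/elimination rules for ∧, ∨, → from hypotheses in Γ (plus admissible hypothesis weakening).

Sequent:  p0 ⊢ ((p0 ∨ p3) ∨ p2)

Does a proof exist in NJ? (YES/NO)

Proof tree:
[∨I₁] p0 ⊢ ((p0 ∨ p3) ∨ p2)
  [∨I₁] p0 ⊢ (p0 ∨ p3)
    [Ax] p0 ⊢ p0

Result: YES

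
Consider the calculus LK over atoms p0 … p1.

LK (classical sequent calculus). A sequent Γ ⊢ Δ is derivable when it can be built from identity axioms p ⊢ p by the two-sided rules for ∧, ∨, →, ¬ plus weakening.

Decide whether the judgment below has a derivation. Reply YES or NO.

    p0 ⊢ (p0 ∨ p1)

Proof tree:
[∨R] p0 ⊢ (p0 ∨ p1)
  [WR] p0 ⊢ p0, p1
    [Ax] p0 ⊢ p0

Result: YES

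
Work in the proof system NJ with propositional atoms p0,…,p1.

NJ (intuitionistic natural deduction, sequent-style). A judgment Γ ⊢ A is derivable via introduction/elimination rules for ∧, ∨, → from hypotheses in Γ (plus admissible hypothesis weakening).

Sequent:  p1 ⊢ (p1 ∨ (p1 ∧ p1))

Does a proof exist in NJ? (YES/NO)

Proof tree:
[∨I₂] p1 ⊢ (p1 ∨ (p1 ∧ p1))
  [∧I] p1 ⊢ (p1 ∧ p1)
    [Ax] p1 ⊢ p1
    [Ax] p1 ⊢ p1

Result: YES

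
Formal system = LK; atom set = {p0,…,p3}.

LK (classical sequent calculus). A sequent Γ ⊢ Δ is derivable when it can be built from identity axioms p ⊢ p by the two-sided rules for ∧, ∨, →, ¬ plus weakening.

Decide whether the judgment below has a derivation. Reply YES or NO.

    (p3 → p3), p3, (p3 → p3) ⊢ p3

Derivation (root first):
[→L] (p3 → p3), p3, (p3 → p3) ⊢ p3
  [WR] p3, (p3 → p3) ⊢ p3, p3
    [→L] p3, (p3 → p3) ⊢ p3
      [Ax] p3 ⊢ p3
      [Ax] p3 ⊢ p3
  [Ax] p3 ⊢ p3

Result: YES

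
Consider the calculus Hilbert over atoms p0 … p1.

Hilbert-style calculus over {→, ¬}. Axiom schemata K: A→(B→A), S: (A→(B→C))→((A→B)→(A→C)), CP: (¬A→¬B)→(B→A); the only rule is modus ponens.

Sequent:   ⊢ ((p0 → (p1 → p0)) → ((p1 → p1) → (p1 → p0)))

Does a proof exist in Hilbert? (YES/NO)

Enumerate valuations to refute Γ ⊢ Δ:
  v=00: Γ:[] Δ:[((p0 → (p1 → p0)) → ((p1 → p1) → (p1 → p0)))=T] refutes=False
  v=01: Γ:[] Δ:[((p0 → (p1 → p0)) → ((p1 → p1) → (p1 → p0)))=F] refutes=True  ← countermodel

Result: NO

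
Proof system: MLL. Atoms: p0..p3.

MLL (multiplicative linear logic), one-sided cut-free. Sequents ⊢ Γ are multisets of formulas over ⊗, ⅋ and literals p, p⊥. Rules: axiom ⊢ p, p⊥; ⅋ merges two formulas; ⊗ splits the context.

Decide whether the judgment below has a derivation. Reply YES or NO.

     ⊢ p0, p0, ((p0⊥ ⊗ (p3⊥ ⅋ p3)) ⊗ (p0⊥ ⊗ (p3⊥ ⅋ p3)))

Derivation (root first):
[⊗]  ⊢ p0, p0, ((p0⊥ ⊗ (p3⊥ ⅋ p3)) ⊗ (p0⊥ ⊗ (p3⊥ ⅋ p3)))
  [⊗]  ⊢ p0, (p0⊥ ⊗ (p3⊥ ⅋ p3))
    [Ax]  ⊢ p0, p0⊥
    [⅋]  ⊢ (p3⊥ ⅋ p3)
      [Ax]  ⊢ p3, p3⊥
  [⊗]  ⊢ p0, (p0⊥ ⊗ (p3⊥ ⅋ p3))
    [Ax]  ⊢ p0, p0⊥
    [⅋]  ⊢ (p3⊥ ⅋ p3)
      [Ax]  ⊢ p3, p3⊥

Result: YES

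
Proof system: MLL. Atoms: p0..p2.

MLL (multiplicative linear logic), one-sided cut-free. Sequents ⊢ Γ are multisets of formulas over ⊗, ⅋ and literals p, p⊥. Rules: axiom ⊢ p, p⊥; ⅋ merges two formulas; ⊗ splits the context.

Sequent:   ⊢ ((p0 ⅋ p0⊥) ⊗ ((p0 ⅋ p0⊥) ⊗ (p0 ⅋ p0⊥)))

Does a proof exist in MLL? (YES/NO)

Derivation trace:
[⊗]  ⊢ ((p0 ⅋ p0⊥) ⊗ ((p0 ⅋ p0⊥) ⊗ (p0 ⅋ p0⊥)))
  [⅋]  ⊢ (p0 ⅋ p0⊥)
    [Ax]  ⊢ p0, p0⊥
  [⊗]  ⊢ ((p0 ⅋ p0⊥) ⊗ (p0 ⅋ p0⊥))
    [⅋]  ⊢ (p0 ⅋ p0⊥)
      [Ax]  ⊢ p0, p0⊥
    [⅋]  ⊢ (p0 ⅋ p0⊥)
      [Ax]  ⊢ p0, p0⊥

Result: YES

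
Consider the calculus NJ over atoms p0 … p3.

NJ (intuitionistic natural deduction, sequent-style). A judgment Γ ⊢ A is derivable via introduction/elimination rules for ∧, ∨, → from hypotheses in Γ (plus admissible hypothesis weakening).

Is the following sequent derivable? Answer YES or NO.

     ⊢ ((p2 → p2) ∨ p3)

Derivation (root first):
[∨I₁]  ⊢ ((p2 → p2) ∨ p3)
  [→I]  ⊢ (p2 → p2)
    [Ax] p2 ⊢ p2

Result: YES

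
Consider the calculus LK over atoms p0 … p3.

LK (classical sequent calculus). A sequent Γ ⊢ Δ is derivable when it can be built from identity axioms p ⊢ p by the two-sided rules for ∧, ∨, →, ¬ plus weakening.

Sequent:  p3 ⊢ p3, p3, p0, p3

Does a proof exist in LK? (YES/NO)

Derivation trace:
[WR] p3 ⊢ p3, p3, p0, p3
  [WR] p3 ⊢ p3, p3, p0
    [WR] p3 ⊢ p3, p3
      [Ax] p3 ⊢ p3

Result: YES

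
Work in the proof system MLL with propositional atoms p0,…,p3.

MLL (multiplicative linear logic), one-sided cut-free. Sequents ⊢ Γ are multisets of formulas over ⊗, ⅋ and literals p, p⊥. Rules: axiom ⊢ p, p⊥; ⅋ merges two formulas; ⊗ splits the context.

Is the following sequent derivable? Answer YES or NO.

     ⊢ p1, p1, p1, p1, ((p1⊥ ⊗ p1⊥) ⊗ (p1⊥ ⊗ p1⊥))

Derivation (root first):
[⊗]  ⊢ p1, p1, p1, p1, ((p1⊥ ⊗ p1⊥) ⊗ (p1⊥ ⊗ p1⊥))
  [⊗]  ⊢ p1, p1, (p1⊥ ⊗ p1⊥)
    [Ax]  ⊢ p1, p1⊥
    [Ax]  ⊢ p1, p1⊥
  [⊗]  ⊢ p1, p1, (p1⊥ ⊗ p1⊥)
    [Ax]  ⊢ p1, p1⊥
    [Ax]  ⊢ p1, p1⊥

Result: YES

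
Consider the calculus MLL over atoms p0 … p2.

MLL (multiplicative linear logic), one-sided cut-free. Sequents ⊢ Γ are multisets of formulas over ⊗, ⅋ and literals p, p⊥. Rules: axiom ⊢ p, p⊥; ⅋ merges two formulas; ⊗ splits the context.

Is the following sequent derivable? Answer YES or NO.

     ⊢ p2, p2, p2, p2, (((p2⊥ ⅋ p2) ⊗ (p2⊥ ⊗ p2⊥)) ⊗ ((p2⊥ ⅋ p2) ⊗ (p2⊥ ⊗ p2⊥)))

Derivation trace:
[⊗]  ⊢ p2, p2, p2, p2, (((p2⊥ ⅋ p2) ⊗ (p2⊥ ⊗ p2⊥)) ⊗ ((p2⊥ ⅋ p2) ⊗ (p2⊥ ⊗ p2⊥)))
  [⊗]  ⊢ p2, p2, ((p2⊥ ⅋ p2) ⊗ (p2⊥ ⊗ p2⊥))
    [⅋]  ⊢ (p2⊥ ⅋ p2)
      [Ax]  ⊢ p2, p2⊥
    [⊗]  ⊢ p2, p2, (p2⊥ ⊗ p2⊥)
      [Ax]  ⊢ p2, p2⊥
      [Ax]  ⊢ p2, p2⊥
  [⊗]  ⊢ p2, p2, ((p2⊥ ⅋ p2) ⊗ (p2⊥ ⊗ p2⊥))
    [⅋]  ⊢ (p2⊥ ⅋ p2)
      [Ax]  ⊢ p2, p2⊥
    [⊗]  ⊢ p2, p2, (p2⊥ ⊗ p2⊥)
      [Ax]  ⊢ p2, p2⊥
      [Ax]  ⊢ p2, p2⊥

Result: YES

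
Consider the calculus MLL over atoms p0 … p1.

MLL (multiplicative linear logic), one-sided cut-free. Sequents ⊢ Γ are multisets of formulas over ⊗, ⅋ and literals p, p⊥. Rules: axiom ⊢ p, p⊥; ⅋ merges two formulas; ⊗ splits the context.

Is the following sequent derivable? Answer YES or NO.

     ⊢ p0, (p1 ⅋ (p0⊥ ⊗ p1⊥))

Derivation trace:
[⅋]  ⊢ p0, (p1 ⅋ (p0⊥ ⊗ p1⊥))
  [⊗]  ⊢ p0, p1, (p0⊥ ⊗ p1⊥)
    [Ax]  ⊢ p0, p0⊥
    [Ax]  ⊢ p1, p1⊥

Result: YES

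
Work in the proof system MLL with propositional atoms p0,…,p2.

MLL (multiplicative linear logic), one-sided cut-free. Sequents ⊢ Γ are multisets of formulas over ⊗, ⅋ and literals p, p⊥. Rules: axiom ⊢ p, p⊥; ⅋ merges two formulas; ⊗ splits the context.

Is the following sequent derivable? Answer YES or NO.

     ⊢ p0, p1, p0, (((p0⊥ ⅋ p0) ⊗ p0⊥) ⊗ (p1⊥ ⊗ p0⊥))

Derivation (root first):
[⊗]  ⊢ p0, p1, p0, (((p0⊥ ⅋ p0) ⊗ p0⊥) ⊗ (p1⊥ ⊗ p0⊥))
  [⊗]  ⊢ p0, ((p0⊥ ⅋ p0) ⊗ p0⊥)
    [⅋]  ⊢ (p0⊥ ⅋ p0)
      [Ax]  ⊢ p0, p0⊥
    [Ax]  ⊢ p0, p0⊥
  [⊗]  ⊢ p1, p0, (p1⊥ ⊗ p0⊥)
    [Ax]  ⊢ p1, p1⊥
    [Ax]  ⊢ p0, p0⊥

Result: YES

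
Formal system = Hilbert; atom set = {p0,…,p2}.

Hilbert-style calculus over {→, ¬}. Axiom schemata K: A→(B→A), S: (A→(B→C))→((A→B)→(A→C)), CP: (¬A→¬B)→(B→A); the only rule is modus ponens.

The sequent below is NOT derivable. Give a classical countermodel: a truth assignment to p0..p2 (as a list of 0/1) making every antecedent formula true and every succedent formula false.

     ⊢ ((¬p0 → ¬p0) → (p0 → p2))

Enumerate valuations to refute Γ ⊢ Δ:
  v=000: Γ:[] Δ:[((¬p0 → ¬p0) → (p0 → p2))=T] refutes=False
  v=001: Γ:[] Δ:[((¬p0 → ¬p0) → (p0 → p2))=T] refutes=False
  v=010: Γ:[] Δ:[((¬p0 → ¬p0) → (p0 → p2))=T] refutes=False
  v=011: Γ:[] Δ:[((¬p0 → ¬p0) → (p0 → p2))=T] refutes=False
  v=100: Γ:[] Δ:[((¬p0 → ¬p0) → (p0 → p2))=F] refutes=True  ← countermodel

Result: [1, 0, 0]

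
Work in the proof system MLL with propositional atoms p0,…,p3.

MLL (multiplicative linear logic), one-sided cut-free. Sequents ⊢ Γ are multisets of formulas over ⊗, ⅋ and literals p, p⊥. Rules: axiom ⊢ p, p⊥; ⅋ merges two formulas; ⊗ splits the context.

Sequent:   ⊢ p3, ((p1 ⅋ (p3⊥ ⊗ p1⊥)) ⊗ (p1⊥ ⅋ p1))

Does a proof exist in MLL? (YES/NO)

Derivation trace:
[⊗]  ⊢ p3, ((p1 ⅋ (p3⊥ ⊗ p1⊥)) ⊗ (p1⊥ ⅋ p1))
  [⅋]  ⊢ p3, (p1 ⅋ (p3⊥ ⊗ p1⊥))
    [⊗]  ⊢ p3, p1, (p3⊥ ⊗ p1⊥)
      [Ax]  ⊢ p3, p3⊥
      [Ax]  ⊢ p1, p1⊥
  [⅋]  ⊢ (p1⊥ ⅋ p1)
    [Ax]  ⊢ p1, p1⊥

Result: YES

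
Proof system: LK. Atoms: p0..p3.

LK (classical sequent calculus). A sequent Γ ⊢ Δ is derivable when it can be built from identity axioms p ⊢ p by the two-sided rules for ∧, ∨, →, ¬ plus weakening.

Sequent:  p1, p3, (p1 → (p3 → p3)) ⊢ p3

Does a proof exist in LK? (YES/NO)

Proof tree:
[→L] p1, p3, (p1 → (p3 → p3)) ⊢ p3
  [Ax] p1 ⊢ p1
  [→L] p3, (p3 → p3) ⊢ p3
    [Ax] p3 ⊢ p3
    [Ax] p3 ⊢ p3

Result: YES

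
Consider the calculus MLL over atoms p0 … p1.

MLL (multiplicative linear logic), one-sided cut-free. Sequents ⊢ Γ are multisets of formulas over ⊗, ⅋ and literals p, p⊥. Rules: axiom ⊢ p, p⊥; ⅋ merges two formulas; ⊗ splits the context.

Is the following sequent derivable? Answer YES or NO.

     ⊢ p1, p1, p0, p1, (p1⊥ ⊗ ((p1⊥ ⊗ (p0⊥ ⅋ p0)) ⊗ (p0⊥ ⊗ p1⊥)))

Proof tree:
[⊗]  ⊢ p1, p1, p0, p1, (p1⊥ ⊗ ((p1⊥ ⊗ (p0⊥ ⅋ p0)) ⊗ (p0⊥ ⊗ p1⊥)))
  [Ax]  ⊢ p1, p1⊥
  [⊗]  ⊢ p1, p0, p1, ((p1⊥ ⊗ (p0⊥ ⅋ p0)) ⊗ (p0⊥ ⊗ p1⊥))
    [⊗]  ⊢ p1, (p1⊥ ⊗ (p0⊥ ⅋ p0))
      [Ax]  ⊢ p1, p1⊥
      [⅋]  ⊢ (p0⊥ ⅋ p0)
        [Ax]  ⊢ p0, p0⊥
    [⊗]  ⊢ p0, p1, (p0⊥ ⊗ p1⊥)
      [Ax]  ⊢ p0, p0⊥
      [Ax]  ⊢ p1, p1⊥

Result: YES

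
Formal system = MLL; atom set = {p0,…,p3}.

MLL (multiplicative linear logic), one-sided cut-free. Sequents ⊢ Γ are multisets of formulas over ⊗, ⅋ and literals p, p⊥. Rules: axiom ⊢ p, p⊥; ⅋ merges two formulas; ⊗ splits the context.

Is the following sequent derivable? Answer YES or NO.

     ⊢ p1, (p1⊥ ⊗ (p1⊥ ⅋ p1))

Derivation (root first):
[⊗]  ⊢ p1, (p1⊥ ⊗ (p1⊥ ⅋ p1))
  [Ax]  ⊢ p1, p1⊥
  [⅋]  ⊢ (p1⊥ ⅋ p1)
    [Ax]  ⊢ p1, p1⊥

Result: YES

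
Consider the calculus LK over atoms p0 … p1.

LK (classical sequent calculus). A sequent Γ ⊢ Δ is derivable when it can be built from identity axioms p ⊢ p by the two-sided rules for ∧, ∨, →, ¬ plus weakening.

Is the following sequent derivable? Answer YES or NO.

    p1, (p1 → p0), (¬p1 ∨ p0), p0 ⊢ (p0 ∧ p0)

Derivation (root first):
[∧R] p1, (p1 → p0), (¬p1 ∨ p0), p0 ⊢ (p0 ∧ p0)
  [∨L] p1, (¬p1 ∨ p0) ⊢ p0
    [¬L] p1, ¬p1 ⊢ 
      [Ax] p1 ⊢ p1
    [Ax] p0 ⊢ p0
  [WL] p1, p0, (p1 → p0), p1 ⊢ p0
    [→L] p1, p0, (p1 → p0) ⊢ p0
      [WL] p1, p0 ⊢ p1
        [Ax] p1 ⊢ p1
      [Ax] p0 ⊢ p0

Result: YES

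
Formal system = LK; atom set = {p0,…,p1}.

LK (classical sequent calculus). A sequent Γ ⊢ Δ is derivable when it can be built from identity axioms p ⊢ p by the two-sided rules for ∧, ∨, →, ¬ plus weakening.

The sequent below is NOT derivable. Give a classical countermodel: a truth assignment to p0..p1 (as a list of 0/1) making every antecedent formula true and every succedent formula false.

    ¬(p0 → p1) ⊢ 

Search for a countermodel by truth-table:
  v=00: Γ:[¬(p0 → p1)=F] Δ:[] refutes=False
  v=01: Γ:[¬(p0 → p1)=F] Δ:[] refutes=False
  v=10: Γ:[¬(p0 → p1)=T] Δ:[] refutes=True  ← countermodel

Result: [1, 0]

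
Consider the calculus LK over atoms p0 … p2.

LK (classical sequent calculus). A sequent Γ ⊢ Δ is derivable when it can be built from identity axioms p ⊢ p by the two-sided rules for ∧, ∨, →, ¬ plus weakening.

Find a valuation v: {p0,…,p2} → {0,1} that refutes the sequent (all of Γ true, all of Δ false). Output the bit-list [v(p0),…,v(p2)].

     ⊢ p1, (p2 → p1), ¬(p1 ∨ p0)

Truth-table refutation:
  v=000: Γ:[] Δ:[p1=F, (p2 → p1)=T, ¬(p1 ∨ p0)=T] refutes=False
  v=001: Γ:[] Δ:[p1=F, (p2 → p1)=F, ¬(p1 ∨ p0)=T] refutes=False
  v=010: Γ:[] Δ:[p1=T, (p2 → p1)=T, ¬(p1 ∨ p0)=F] refutes=False
  v=011: Γ:[] Δ:[p1=T, (p2 → p1)=T, ¬(p1 ∨ p0)=F] refutes=False
  v=100: Γ:[] Δ:[p1=F, (p2 → p1)=T, ¬(p1 ∨ p0)=F] refutes=False
  v=101: Γ:[] Δ:[p1=F, (p2 → p1)=F, ¬(p1 ∨ p0)=F] refutes=True  ← countermodel

Result: [1, 0, 1]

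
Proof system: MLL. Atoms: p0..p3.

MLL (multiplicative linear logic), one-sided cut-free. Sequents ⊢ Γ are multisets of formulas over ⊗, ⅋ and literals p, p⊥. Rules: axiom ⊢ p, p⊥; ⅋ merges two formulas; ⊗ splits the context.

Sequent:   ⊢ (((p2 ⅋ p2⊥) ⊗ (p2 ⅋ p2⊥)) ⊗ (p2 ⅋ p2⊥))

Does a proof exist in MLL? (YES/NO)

Derivation (root first):
[⊗]  ⊢ (((p2 ⅋ p2⊥) ⊗ (p2 ⅋ p2⊥)) ⊗ (p2 ⅋ p2⊥))
  [⊗]  ⊢ ((p2 ⅋ p2⊥) ⊗ (p2 ⅋ p2⊥))
    [⅋]  ⊢ (p2 ⅋ p2⊥)
      [Ax]  ⊢ p2, p2⊥
    [⅋]  ⊢ (p2 ⅋ p2⊥)
      [Ax]  ⊢ p2, p2⊥
  [⅋]  ⊢ (p2 ⅋ p2⊥)
    [Ax]  ⊢ p2, p2⊥

Result: YES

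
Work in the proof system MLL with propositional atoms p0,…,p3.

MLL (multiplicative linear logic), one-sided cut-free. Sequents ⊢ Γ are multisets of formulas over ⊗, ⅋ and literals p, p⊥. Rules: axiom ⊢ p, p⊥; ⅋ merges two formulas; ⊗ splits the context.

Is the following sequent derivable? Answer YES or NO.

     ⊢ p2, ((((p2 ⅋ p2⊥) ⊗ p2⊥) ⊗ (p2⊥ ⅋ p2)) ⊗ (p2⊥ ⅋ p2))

Derivation trace:
[⊗]  ⊢ p2, ((((p2 ⅋ p2⊥) ⊗ p2⊥) ⊗ (p2⊥ ⅋ p2)) ⊗ (p2⊥ ⅋ p2))
  [⊗]  ⊢ p2, (((p2 ⅋ p2⊥) ⊗ p2⊥) ⊗ (p2⊥ ⅋ p2))
    [⊗]  ⊢ p2, ((p2 ⅋ p2⊥) ⊗ p2⊥)
      [⅋]  ⊢ (p2 ⅋ p2⊥)
        [Ax]  ⊢ p2, p2⊥
      [Ax]  ⊢ p2, p2⊥
    [⅋]  ⊢ (p2⊥ ⅋ p2)
      [Ax]  ⊢ p2, p2⊥
  [⅋]  ⊢ (p2⊥ ⅋ p2)
    [Ax]  ⊢ p2, p2⊥

Result: YES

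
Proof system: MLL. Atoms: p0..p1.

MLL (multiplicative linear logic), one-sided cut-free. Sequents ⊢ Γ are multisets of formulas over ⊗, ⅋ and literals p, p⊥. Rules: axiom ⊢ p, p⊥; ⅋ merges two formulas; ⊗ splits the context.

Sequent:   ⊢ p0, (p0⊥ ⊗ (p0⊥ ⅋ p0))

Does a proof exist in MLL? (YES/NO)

Proof tree:
[⊗]  ⊢ p0, (p0⊥ ⊗ (p0⊥ ⅋ p0))
  [Ax]  ⊢ p0, p0⊥
  [⅋]  ⊢ (p0⊥ ⅋ p0)
    [Ax]  ⊢ p0, p0⊥

Result: YES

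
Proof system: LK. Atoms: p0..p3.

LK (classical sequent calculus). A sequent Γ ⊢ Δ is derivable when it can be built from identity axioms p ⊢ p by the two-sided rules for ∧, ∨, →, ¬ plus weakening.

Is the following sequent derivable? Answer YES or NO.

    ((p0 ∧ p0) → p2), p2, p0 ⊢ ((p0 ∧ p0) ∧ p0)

Derivation trace:
[∧R] ((p0 ∧ p0) → p2), p2, p0 ⊢ ((p0 ∧ p0) ∧ p0)
  [∧R] p2, p0 ⊢ (p0 ∧ p0)
    [Ax] p0 ⊢ p0
    [WL] p0, p2 ⊢ p0
      [Ax] p0 ⊢ p0
  [→L] p2, p0, ((p0 ∧ p0) → p2) ⊢ p0
    [∧R] p2, p0 ⊢ (p0 ∧ p0)
      [Ax] p0 ⊢ p0
      [WL] p0, p2 ⊢ p0
        [Ax] p0 ⊢ p0
    [WL] p0, p2 ⊢ p0
      [Ax] p0 ⊢ p0

Result: YES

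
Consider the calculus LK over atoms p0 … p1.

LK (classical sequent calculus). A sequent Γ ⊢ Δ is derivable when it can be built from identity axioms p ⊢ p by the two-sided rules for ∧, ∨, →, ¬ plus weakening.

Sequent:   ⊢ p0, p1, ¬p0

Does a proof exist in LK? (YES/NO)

Derivation (root first):
[¬R]  ⊢ p0, p1, ¬p0
  [WR] p0 ⊢ p0, p1
    [Ax] p0 ⊢ p0

Result: YES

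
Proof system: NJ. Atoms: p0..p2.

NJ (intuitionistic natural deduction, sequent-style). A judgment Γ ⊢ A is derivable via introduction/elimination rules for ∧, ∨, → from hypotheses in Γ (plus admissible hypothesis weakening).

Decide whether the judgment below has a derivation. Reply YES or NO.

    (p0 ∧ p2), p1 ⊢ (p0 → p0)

Derivation trace:
[→I] (p0 ∧ p2), p1 ⊢ (p0 → p0)
  [Wk] p0, (p0 ∧ p2), p1 ⊢ p0
    [Wk] p0, (p0 ∧ p2) ⊢ p0
      [Ax] p0 ⊢ p0

Result: YES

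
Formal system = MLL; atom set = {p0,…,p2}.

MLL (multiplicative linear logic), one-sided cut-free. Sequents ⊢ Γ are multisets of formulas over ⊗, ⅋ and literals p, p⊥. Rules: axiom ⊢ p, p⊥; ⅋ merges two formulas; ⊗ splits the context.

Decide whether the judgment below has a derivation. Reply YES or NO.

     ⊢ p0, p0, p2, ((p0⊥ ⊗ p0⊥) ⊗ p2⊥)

Derivation trace:
[⊗]  ⊢ p0, p0, p2, ((p0⊥ ⊗ p0⊥) ⊗ p2⊥)
  [⊗]  ⊢ p0, p0, (p0⊥ ⊗ p0⊥)
    [Ax]  ⊢ p0, p0⊥
    [Ax]  ⊢ p0, p0⊥
  [Ax]  ⊢ p2, p2⊥

Result: YES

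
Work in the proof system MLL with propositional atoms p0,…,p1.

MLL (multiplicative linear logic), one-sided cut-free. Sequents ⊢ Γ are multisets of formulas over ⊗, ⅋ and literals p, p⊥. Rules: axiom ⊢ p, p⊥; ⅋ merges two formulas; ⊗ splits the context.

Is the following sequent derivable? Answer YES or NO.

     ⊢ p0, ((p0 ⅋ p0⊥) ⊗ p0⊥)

Derivation trace:
[⊗]  ⊢ p0, ((p0 ⅋ p0⊥) ⊗ p0⊥)
  [⅋]  ⊢ (p0 ⅋ p0⊥)
    [Ax]  ⊢ p0, p0⊥
  [Ax]  ⊢ p0, p0⊥

Result: YES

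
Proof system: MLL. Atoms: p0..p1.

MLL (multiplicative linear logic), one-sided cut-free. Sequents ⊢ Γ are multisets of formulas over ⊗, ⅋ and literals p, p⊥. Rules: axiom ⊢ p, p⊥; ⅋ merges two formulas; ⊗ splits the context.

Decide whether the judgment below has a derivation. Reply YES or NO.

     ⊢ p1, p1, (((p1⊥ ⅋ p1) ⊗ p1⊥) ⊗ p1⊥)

Proof tree:
[⊗]  ⊢ p1, p1, (((p1⊥ ⅋ p1) ⊗ p1⊥) ⊗ p1⊥)
  [⊗]  ⊢ p1, ((p1⊥ ⅋ p1) ⊗ p1⊥)
    [⅋]  ⊢ (p1⊥ ⅋ p1)
      [Ax]  ⊢ p1, p1⊥
    [Ax]  ⊢ p1, p1⊥
  [Ax]  ⊢ p1, p1⊥

Result: YES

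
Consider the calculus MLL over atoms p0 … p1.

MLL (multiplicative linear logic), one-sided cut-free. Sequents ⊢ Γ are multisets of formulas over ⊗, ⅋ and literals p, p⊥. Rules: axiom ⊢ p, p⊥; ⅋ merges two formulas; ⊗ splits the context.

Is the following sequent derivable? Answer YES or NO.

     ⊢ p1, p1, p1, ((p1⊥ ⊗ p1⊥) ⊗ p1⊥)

Proof tree:
[⊗]  ⊢ p1, p1, p1, ((p1⊥ ⊗ p1⊥) ⊗ p1⊥)
  [⊗]  ⊢ p1, p1, (p1⊥ ⊗ p1⊥)
    [Ax]  ⊢ p1, p1⊥
    [Ax]  ⊢ p1, p1⊥
  [Ax]  ⊢ p1, p1⊥

Result: YES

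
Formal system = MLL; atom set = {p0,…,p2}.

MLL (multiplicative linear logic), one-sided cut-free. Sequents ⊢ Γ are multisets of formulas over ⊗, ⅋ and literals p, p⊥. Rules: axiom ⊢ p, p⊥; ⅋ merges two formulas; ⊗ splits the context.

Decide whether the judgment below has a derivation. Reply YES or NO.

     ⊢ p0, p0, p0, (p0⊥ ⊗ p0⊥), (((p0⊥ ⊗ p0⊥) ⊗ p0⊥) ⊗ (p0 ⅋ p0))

Derivation (root first):
[⊗]  ⊢ p0, p0, p0, (p0⊥ ⊗ p0⊥), (((p0⊥ ⊗ p0⊥) ⊗ p0⊥) ⊗ (p0 ⅋ p0))
  [⊗]  ⊢ p0, p0, p0, ((p0⊥ ⊗ p0⊥) ⊗ p0⊥)
    [⊗]  ⊢ p0, p0, (p0⊥ ⊗ p0⊥)
      [Ax]  ⊢ p0, p0⊥
      [Ax]  ⊢ p0, p0⊥
    [Ax]  ⊢ p0, p0⊥
  [⅋]  ⊢ (p0⊥ ⊗ p0⊥), (p0 ⅋ p0)
    [⊗]  ⊢ p0, p0, (p0⊥ ⊗ p0⊥)
      [Ax]  ⊢ p0, p0⊥
      [Ax]  ⊢ p0, p0⊥

Result: YES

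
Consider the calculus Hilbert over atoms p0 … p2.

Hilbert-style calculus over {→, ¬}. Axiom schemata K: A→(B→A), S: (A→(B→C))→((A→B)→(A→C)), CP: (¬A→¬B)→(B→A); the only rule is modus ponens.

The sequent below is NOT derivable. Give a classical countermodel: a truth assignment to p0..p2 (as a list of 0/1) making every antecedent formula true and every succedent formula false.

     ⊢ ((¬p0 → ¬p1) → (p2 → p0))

Truth-table refutation:
  v=000: Γ:[] Δ:[((¬p0 → ¬p1) → (p2 → p0))=T] refutes=False
  v=001: Γ:[] Δ:[((¬p0 → ¬p1) → (p2 → p0))=F] refutes=True  ← countermodel

Result: [0, 0, 1]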